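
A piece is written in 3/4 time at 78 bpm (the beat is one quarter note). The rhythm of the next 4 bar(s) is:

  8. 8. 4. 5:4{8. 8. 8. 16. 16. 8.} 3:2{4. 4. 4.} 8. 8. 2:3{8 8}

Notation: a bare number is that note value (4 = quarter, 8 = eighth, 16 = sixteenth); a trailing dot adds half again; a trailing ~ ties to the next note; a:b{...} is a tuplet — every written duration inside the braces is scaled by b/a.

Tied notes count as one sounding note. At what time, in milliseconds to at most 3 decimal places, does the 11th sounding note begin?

1. 0.0ms @ 0 + 576.923ms (3/4)
2. 576.923ms @ 3/4 + 576.923ms (3/4)
3. 1153.846ms @ 3/2 + 1153.846ms (3/2)
4. 2307.692ms @ 3 + 461.538ms (3/5)
5. 2769.231ms @ 18/5 + 461.538ms (3/5)
6. 3230.769ms @ 21/5 + 461.538ms (3/5)
7. 3692.308ms @ 24/5 + 230.769ms (3/10)
8. 3923.077ms @ 51/10 + 230.769ms (3/10)
9. 4153.846ms @ 27/5 + 461.538ms (3/5)
10. 4615.385ms @ 6 + 769.231ms (1)
11. 5384.615ms @ 7 + 769.231ms (1)
12. 6153.846ms @ 8 + 769.231ms (1)
13. 6923.077ms @ 9 + 576.923ms (3/4)
14. 7500.0ms @ 39/4 + 576.923ms (3/4)
15. 8076.923ms @ 21/2 + 576.923ms (3/4)
16. 8653.846ms @ 45/4 + 576.923ms (3/4)

note 11 onset = 7b = 5384.615ms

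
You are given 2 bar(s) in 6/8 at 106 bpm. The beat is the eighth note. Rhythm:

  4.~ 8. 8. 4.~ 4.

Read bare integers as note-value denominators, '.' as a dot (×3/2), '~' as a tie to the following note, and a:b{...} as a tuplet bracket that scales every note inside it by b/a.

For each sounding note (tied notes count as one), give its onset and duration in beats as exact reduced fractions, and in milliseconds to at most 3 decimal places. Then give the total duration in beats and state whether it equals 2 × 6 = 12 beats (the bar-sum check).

1) 0.0ms=0b +2547.17ms=9/2b
2) 2547.17ms=9/2b +849.057ms=3/2b
3) 3396.226ms=6b +3396.226ms=6b
Σ=12b of 12 (106bpm 6/8) — PASS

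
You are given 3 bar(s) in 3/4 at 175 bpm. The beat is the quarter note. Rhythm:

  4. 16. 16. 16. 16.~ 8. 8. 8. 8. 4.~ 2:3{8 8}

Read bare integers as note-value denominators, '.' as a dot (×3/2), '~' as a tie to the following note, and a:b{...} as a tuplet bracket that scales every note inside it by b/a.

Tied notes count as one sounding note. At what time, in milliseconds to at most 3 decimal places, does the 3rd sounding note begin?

1. 0.0ms @ 0 + 514.286ms (3/2)
2. 514.286ms @ 3/2 + 128.571ms (3/8)
3. 642.857ms @ 15/8 + 128.571ms (3/8)
4. 771.429ms @ 9/4 + 128.571ms (3/8)
5. 900.0ms @ 21/8 + 385.714ms (9/8)
6. 1285.714ms @ 15/4 + 257.143ms (3/4)
7. 1542.857ms @ 9/2 + 257.143ms (3/4)
8. 1800.0ms @ 21/4 + 257.143ms (3/4)
9. 2057.143ms @ 6 + 771.429ms (9/4)
10. 2828.571ms @ 33/4 + 257.143ms (3/4)

note 3 onset = 15/8b = 642.857ms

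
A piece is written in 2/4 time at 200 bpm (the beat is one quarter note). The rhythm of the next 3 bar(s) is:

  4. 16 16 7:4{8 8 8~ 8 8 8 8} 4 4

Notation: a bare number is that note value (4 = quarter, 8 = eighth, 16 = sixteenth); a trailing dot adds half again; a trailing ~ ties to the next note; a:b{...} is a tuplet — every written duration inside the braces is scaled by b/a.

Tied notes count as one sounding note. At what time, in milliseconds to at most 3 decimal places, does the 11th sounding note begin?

1. 0.0ms @ 0 + 450.0ms (3/2)
2. 450.0ms @ 3/2 + 75.0ms (1/4)
3. 525.0ms @ 7/4 + 75.0ms (1/4)
4. 600.0ms @ 2 + 85.714ms (2/7)
5. 685.714ms @ 16/7 + 85.714ms (2/7)
6. 771.429ms @ 18/7 + 171.429ms (4/7)
7. 942.857ms @ 22/7 + 85.714ms (2/7)
8. 1028.571ms @ 24/7 + 85.714ms (2/7)
9. 1114.286ms @ 26/7 + 85.714ms (2/7)
10. 1200.0ms @ 4 + 300.0ms (1)
11. 1500.0ms @ 5 + 300.0ms (1)

note 11 onset = 5b = 1500.0ms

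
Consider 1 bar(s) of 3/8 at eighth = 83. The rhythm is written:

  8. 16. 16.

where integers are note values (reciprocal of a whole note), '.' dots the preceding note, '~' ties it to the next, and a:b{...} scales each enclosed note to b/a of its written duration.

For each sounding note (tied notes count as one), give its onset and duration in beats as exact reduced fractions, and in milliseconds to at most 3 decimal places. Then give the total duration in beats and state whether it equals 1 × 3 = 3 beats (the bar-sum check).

1) 0.0ms=0b +1084.337ms=3/2b
2) 1084.337ms=3/2b +542.169ms=3/4b
3) 1626.506ms=9/4b +542.169ms=3/4b
Σ=3b of 3 (83bpm 3/8) — PASS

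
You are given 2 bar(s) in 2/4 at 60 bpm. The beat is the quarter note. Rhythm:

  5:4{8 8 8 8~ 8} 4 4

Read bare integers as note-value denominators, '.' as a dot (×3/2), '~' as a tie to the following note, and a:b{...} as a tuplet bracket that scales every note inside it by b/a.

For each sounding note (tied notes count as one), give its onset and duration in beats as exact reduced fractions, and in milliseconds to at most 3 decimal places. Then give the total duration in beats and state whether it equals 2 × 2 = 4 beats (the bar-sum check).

1) 0.0ms=0b +400.0ms=2/5b
2) 400.0ms=2/5b +400.0ms=2/5b
3) 800.0ms=4/5b +400.0ms=2/5b
4) 1200.0ms=6/5b +800.0ms=4/5b
5) 2000.0ms=2b +1000.0ms=1b
6) 3000.0ms=3b +1000.0ms=1b
Σ=4b of 4 (60bpm 2/4) — PASS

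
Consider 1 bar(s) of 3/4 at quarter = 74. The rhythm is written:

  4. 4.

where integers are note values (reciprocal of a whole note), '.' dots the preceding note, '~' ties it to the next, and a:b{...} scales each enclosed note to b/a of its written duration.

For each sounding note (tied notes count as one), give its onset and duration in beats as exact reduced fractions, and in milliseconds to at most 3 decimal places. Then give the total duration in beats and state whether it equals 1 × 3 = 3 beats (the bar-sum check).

1) 0.0ms=0b +1216.216ms=3/2b
2) 1216.216ms=3/2b +1216.216ms=3/2b
Σ=3b of 3 (74bpm 3/4) — PASS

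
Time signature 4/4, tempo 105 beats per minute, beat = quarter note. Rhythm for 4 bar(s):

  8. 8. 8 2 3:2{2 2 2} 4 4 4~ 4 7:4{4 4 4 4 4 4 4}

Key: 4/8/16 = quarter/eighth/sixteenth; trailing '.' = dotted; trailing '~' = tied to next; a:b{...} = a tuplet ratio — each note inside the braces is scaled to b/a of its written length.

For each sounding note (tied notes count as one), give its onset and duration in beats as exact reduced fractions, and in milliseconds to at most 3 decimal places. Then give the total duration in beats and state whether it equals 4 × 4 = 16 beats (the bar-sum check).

1) 0.0ms=0b +428.571ms=3/4b
2) 428.571ms=3/4b +428.571ms=3/4b
3) 857.143ms=3/2b +285.714ms=1/2b
4) 1142.857ms=2b +1142.857ms=2b
5) 2285.714ms=4b +761.905ms=4/3b
6) 3047.619ms=16/3b +761.905ms=4/3b
7) 3809.524ms=20/3b +761.905ms=4/3b
8) 4571.429ms=8b +571.429ms=1b
9) 5142.857ms=9b +571.429ms=1b
10) 5714.286ms=10b +1142.857ms=2b
11) 6857.143ms=12b +326.531ms=4/7b
12) 7183.673ms=88/7b +326.531ms=4/7b
13) 7510.204ms=92/7b +326.531ms=4/7b
14) 7836.735ms=96/7b +326.531ms=4/7b
15) 8163.265ms=100/7b +326.531ms=4/7b
16) 8489.796ms=104/7b +326.531ms=4/7b
17) 8816.327ms=108/7b +326.531ms=4/7b
Σ=16b of 16 (105bpm 4/4) — PASS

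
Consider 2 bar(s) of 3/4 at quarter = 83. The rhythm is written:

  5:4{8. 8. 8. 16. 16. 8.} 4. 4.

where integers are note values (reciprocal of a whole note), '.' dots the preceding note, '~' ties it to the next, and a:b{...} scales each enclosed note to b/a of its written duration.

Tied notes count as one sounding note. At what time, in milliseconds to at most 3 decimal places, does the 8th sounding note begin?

note 8 onset = 9/2b = 3253.012ms

1. 0.0ms @ 0 + 433.735ms (3/5)
2. 433.735ms @ 3/5 + 433.735ms (3/5)
3. 867.47ms @ 6/5 + 433.735ms (3/5)
4. 1301.205ms @ 9/5 + 216.867ms (3/10)
5. 1518.072ms @ 21/10 + 216.867ms (3/10)
6. 1734.94ms @ 12/5 + 433.735ms (3/5)
7. 2168.675ms @ 3 + 1084.337ms (3/2)
8. 3253.012ms @ 9/2 + 1084.337ms (3/2)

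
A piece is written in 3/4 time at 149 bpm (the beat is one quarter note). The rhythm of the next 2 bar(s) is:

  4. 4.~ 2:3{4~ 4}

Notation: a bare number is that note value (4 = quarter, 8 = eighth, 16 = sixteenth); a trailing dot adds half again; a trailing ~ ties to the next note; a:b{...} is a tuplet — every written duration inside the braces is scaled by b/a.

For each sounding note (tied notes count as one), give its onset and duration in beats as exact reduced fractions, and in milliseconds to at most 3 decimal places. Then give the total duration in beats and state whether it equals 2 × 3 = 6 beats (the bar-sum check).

1) 0.0ms=0b +604.027ms=3/2b
2) 604.027ms=3/2b +1812.081ms=9/2b
Σ=6b of 6 (149bpm 3/4) — PASS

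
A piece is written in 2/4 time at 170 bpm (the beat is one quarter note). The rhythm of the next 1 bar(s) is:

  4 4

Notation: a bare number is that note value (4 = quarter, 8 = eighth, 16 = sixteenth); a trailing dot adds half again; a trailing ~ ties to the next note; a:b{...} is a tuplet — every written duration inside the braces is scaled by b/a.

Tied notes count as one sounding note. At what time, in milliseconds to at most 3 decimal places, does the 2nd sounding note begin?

1. 0.0ms @ 0 + 352.941ms (1)
2. 352.941ms @ 1 + 352.941ms (1)

note 2 onset = 1b = 352.941ms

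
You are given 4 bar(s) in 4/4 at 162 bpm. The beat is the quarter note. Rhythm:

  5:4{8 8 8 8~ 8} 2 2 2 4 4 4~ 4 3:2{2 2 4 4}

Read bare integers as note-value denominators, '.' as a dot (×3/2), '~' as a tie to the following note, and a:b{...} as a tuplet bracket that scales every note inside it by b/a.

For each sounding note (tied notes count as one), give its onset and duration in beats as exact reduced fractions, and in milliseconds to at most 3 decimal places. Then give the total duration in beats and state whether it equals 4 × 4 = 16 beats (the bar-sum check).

1) 0.0ms=0b +148.148ms=2/5b
2) 148.148ms=2/5b +148.148ms=2/5b
3) 296.296ms=4/5b +148.148ms=2/5b
4) 444.444ms=6/5b +296.296ms=4/5b
5) 740.741ms=2b +740.741ms=2b
6) 1481.481ms=4b +740.741ms=2b
7) 2222.222ms=6b +740.741ms=2b
8) 2962.963ms=8b +370.37ms=1b
9) 3333.333ms=9b +370.37ms=1b
10) 3703.704ms=10b +740.741ms=2b
11) 4444.444ms=12b +493.827ms=4/3b
12) 4938.272ms=40/3b +493.827ms=4/3b
13) 5432.099ms=44/3b +246.914ms=2/3b
14) 5679.012ms=46/3b +246.914ms=2/3b
Σ=16b of 16 (162bpm 4/4) — PASS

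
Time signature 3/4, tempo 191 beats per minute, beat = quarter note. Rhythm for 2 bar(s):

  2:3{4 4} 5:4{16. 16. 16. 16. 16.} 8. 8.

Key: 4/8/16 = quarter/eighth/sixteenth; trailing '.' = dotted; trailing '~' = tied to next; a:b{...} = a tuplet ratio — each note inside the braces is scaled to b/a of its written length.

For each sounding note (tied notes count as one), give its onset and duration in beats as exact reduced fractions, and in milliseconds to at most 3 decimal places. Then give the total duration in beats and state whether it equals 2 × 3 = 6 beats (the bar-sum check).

1) 0.0ms=0b +471.204ms=3/2b
2) 471.204ms=3/2b +471.204ms=3/2b
3) 942.408ms=3b +94.241ms=3/10b
4) 1036.649ms=33/10b +94.241ms=3/10b
5) 1130.89ms=18/5b +94.241ms=3/10b
6) 1225.131ms=39/10b +94.241ms=3/10b
7) 1319.372ms=21/5b +94.241ms=3/10b
8) 1413.613ms=9/2b +235.602ms=3/4b
9) 1649.215ms=21/4b +235.602ms=3/4b
Σ=6b of 6 (191bpm 3/4) — PASS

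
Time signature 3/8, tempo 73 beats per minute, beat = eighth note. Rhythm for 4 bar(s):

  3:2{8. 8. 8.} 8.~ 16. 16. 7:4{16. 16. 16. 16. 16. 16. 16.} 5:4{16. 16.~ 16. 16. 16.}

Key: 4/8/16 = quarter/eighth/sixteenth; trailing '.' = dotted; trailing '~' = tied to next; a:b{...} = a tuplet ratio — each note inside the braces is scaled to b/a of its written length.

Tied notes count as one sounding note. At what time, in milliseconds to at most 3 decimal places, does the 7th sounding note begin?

note 7 onset = 45/7b = 5283.757ms

1. 0.0ms @ 0 + 821.918ms (1)
2. 821.918ms @ 1 + 821.918ms (1)
3. 1643.836ms @ 2 + 821.918ms (1)
4. 2465.753ms @ 3 + 1849.315ms (9/4)
5. 4315.068ms @ 21/4 + 616.438ms (3/4)
6. 4931.507ms @ 6 + 352.25ms (3/7)
7. 5283.757ms @ 45/7 + 352.25ms (3/7)
8. 5636.008ms @ 48/7 + 352.25ms (3/7)
9. 5988.258ms @ 51/7 + 352.25ms (3/7)
10. 6340.509ms @ 54/7 + 352.25ms (3/7)
11. 6692.759ms @ 57/7 + 352.25ms (3/7)
12. 7045.01ms @ 60/7 + 352.25ms (3/7)
13. 7397.26ms @ 9 + 493.151ms (3/5)
14. 7890.411ms @ 48/5 + 986.301ms (6/5)
15. 8876.712ms @ 54/5 + 493.151ms (3/5)
16. 9369.863ms @ 57/5 + 493.151ms (3/5)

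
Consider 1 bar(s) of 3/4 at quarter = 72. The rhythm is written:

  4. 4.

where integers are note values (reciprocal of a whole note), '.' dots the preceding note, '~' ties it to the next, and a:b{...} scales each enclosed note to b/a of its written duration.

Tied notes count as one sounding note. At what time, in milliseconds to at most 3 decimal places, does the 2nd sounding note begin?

note 2 onset = 3/2b = 1250.0ms

1. 0.0ms @ 0 + 1250.0ms (3/2)
2. 1250.0ms @ 3/2 + 1250.0ms (3/2)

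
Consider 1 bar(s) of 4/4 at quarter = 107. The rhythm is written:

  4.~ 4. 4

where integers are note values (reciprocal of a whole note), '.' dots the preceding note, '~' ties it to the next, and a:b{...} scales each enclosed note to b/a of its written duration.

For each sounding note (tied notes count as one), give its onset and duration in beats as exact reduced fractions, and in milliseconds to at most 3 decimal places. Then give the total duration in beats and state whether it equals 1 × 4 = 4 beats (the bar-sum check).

1) 0.0ms=0b +1682.243ms=3b
2) 1682.243ms=3b +560.748ms=1b
Σ=4b of 4 (107bpm 4/4) — PASS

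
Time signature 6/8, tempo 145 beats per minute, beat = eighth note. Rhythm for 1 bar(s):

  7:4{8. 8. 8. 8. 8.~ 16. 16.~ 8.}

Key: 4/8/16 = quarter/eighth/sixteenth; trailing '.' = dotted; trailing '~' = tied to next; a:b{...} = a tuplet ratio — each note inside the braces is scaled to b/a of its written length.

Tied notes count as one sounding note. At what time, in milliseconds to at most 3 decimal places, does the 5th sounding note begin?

1. 0.0ms @ 0 + 354.68ms (6/7)
2. 354.68ms @ 6/7 + 354.68ms (6/7)
3. 709.36ms @ 12/7 + 354.68ms (6/7)
4. 1064.039ms @ 18/7 + 354.68ms (6/7)
5. 1418.719ms @ 24/7 + 532.02ms (9/7)
6. 1950.739ms @ 33/7 + 532.02ms (9/7)

note 5 onset = 24/7b = 1418.719ms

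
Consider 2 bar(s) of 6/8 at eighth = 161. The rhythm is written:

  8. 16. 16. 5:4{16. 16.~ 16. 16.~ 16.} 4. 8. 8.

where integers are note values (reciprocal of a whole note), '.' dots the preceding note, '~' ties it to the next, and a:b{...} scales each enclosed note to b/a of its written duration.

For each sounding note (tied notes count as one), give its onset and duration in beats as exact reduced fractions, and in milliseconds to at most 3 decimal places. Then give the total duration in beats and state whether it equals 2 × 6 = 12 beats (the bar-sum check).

1) 0.0ms=0b +559.006ms=3/2b
2) 559.006ms=3/2b +279.503ms=3/4b
3) 838.509ms=9/4b +279.503ms=3/4b
4) 1118.012ms=3b +223.602ms=3/5b
5) 1341.615ms=18/5b +447.205ms=6/5b
6) 1788.82ms=24/5b +447.205ms=6/5b
7) 2236.025ms=6b +1118.012ms=3b
8) 3354.037ms=9b +559.006ms=3/2b
9) 3913.043ms=21/2b +559.006ms=3/2b
Σ=12b of 12 (161bpm 6/8) — PASS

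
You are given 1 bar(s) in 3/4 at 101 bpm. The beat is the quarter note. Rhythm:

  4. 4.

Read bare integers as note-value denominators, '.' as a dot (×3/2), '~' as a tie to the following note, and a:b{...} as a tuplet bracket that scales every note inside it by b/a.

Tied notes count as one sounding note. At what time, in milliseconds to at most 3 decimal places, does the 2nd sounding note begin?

1. 0.0ms @ 0 + 891.089ms (3/2)
2. 891.089ms @ 3/2 + 891.089ms (3/2)

note 2 onset = 3/2b = 891.089ms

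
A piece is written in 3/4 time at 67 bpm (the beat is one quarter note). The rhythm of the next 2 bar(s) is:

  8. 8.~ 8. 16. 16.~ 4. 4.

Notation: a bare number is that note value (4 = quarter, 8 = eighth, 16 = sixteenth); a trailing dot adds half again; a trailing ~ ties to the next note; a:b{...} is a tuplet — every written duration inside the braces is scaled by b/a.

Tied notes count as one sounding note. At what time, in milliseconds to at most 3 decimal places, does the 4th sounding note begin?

1. 0.0ms @ 0 + 671.642ms (3/4)
2. 671.642ms @ 3/4 + 1343.284ms (3/2)
3. 2014.925ms @ 9/4 + 335.821ms (3/8)
4. 2350.746ms @ 21/8 + 1679.104ms (15/8)
5. 4029.851ms @ 9/2 + 1343.284ms (3/2)

note 4 onset = 21/8b = 2350.746ms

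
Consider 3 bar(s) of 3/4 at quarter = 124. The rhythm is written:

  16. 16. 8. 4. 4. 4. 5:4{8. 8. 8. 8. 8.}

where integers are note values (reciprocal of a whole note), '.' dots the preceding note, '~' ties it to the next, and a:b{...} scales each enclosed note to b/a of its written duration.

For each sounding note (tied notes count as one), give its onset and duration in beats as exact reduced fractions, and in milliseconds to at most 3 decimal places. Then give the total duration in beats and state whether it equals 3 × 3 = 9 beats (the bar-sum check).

1) 0.0ms=0b +181.452ms=3/8b
2) 181.452ms=3/8b +181.452ms=3/8b
3) 362.903ms=3/4b +362.903ms=3/4b
4) 725.806ms=3/2b +725.806ms=3/2b
5) 1451.613ms=3b +725.806ms=3/2b
6) 2177.419ms=9/2b +725.806ms=3/2b
7) 2903.226ms=6b +290.323ms=3/5b
8) 3193.548ms=33/5b +290.323ms=3/5b
9) 3483.871ms=36/5b +290.323ms=3/5b
10) 3774.194ms=39/5b +290.323ms=3/5b
11) 4064.516ms=42/5b +290.323ms=3/5b
Σ=9b of 9 (124bpm 3/4) — PASS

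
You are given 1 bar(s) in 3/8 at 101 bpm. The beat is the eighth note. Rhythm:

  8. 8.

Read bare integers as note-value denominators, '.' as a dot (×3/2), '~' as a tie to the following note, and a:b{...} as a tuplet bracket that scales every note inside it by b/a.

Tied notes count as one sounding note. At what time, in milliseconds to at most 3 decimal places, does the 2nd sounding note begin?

note 2 onset = 3/2b = 891.089ms

1. 0.0ms @ 0 + 891.089ms (3/2)
2. 891.089ms @ 3/2 + 891.089ms (3/2)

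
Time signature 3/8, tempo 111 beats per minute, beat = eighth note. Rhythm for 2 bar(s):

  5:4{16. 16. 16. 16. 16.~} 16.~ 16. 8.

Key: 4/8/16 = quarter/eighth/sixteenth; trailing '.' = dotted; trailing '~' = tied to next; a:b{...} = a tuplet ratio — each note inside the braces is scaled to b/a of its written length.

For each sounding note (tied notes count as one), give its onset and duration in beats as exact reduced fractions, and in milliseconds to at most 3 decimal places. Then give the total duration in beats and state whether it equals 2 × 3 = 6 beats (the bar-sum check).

1) 0.0ms=0b +324.324ms=3/5b
2) 324.324ms=3/5b +324.324ms=3/5b
3) 648.649ms=6/5b +324.324ms=3/5b
4) 972.973ms=9/5b +324.324ms=3/5b
5) 1297.297ms=12/5b +1135.135ms=21/10b
6) 2432.432ms=9/2b +810.811ms=3/2b
Σ=6b of 6 (111bpm 3/8) — PASS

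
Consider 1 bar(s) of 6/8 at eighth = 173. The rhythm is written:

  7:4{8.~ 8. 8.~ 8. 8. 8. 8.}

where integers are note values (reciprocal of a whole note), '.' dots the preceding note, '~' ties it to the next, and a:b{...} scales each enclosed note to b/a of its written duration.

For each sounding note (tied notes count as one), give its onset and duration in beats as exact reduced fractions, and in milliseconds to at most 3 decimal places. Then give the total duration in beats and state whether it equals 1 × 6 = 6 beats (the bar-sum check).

1) 0.0ms=0b +594.55ms=12/7b
2) 594.55ms=12/7b +594.55ms=12/7b
3) 1189.1ms=24/7b +297.275ms=6/7b
4) 1486.375ms=30/7b +297.275ms=6/7b
5) 1783.65ms=36/7b +297.275ms=6/7b
Σ=6b of 6 (173bpm 6/8) — PASS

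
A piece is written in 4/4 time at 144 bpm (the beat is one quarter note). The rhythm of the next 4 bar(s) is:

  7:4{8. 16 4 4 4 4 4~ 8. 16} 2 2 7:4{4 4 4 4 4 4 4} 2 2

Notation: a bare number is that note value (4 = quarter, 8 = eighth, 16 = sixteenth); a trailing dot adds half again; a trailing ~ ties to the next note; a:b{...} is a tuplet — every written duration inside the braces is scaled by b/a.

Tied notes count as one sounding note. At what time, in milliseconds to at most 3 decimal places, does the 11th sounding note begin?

note 11 onset = 8b = 3333.333ms

1. 0.0ms @ 0 + 178.571ms (3/7)
2. 178.571ms @ 3/7 + 59.524ms (1/7)
3. 238.095ms @ 4/7 + 238.095ms (4/7)
4. 476.19ms @ 8/7 + 238.095ms (4/7)
5. 714.286ms @ 12/7 + 238.095ms (4/7)
6. 952.381ms @ 16/7 + 238.095ms (4/7)
7. 1190.476ms @ 20/7 + 416.667ms (1)
8. 1607.143ms @ 27/7 + 59.524ms (1/7)
9. 1666.667ms @ 4 + 833.333ms (2)
10. 2500.0ms @ 6 + 833.333ms (2)
11. 3333.333ms @ 8 + 238.095ms (4/7)
12. 3571.429ms @ 60/7 + 238.095ms (4/7)
13. 3809.524ms @ 64/7 + 238.095ms (4/7)
14. 4047.619ms @ 68/7 + 238.095ms (4/7)
15. 4285.714ms @ 72/7 + 238.095ms (4/7)
16. 4523.81ms @ 76/7 + 238.095ms (4/7)
17. 4761.905ms @ 80/7 + 238.095ms (4/7)
18. 5000.0ms @ 12 + 833.333ms (2)
19. 5833.333ms @ 14 + 833.333ms (2)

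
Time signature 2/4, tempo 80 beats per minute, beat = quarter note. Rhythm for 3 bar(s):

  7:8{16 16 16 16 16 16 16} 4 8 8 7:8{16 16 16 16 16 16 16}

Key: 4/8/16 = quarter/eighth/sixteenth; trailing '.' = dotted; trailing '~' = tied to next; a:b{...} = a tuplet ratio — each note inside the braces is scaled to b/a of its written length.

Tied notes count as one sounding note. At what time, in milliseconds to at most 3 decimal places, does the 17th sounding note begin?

note 17 onset = 40/7b = 4285.714ms

1. 0.0ms @ 0 + 214.286ms (2/7)
2. 214.286ms @ 2/7 + 214.286ms (2/7)
3. 428.571ms @ 4/7 + 214.286ms (2/7)
4. 642.857ms @ 6/7 + 214.286ms (2/7)
5. 857.143ms @ 8/7 + 214.286ms (2/7)
6. 1071.429ms @ 10/7 + 214.286ms (2/7)
7. 1285.714ms @ 12/7 + 214.286ms (2/7)
8. 1500.0ms @ 2 + 750.0ms (1)
9. 2250.0ms @ 3 + 375.0ms (1/2)
10. 2625.0ms @ 7/2 + 375.0ms (1/2)
11. 3000.0ms @ 4 + 214.286ms (2/7)
12. 3214.286ms @ 30/7 + 214.286ms (2/7)
13. 3428.571ms @ 32/7 + 214.286ms (2/7)
14. 3642.857ms @ 34/7 + 214.286ms (2/7)
15. 3857.143ms @ 36/7 + 214.286ms (2/7)
16. 4071.429ms @ 38/7 + 214.286ms (2/7)
17. 4285.714ms @ 40/7 + 214.286ms (2/7)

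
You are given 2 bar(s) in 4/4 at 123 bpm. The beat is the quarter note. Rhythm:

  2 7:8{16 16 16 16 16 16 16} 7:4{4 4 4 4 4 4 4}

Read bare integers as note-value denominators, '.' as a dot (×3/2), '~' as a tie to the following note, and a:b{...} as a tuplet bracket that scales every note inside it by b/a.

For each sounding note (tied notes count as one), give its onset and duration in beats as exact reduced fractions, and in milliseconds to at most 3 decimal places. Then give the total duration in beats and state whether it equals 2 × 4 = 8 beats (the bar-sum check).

1) 0.0ms=0b +975.61ms=2b
2) 975.61ms=2b +139.373ms=2/7b
3) 1114.983ms=16/7b +139.373ms=2/7b
4) 1254.355ms=18/7b +139.373ms=2/7b
5) 1393.728ms=20/7b +139.373ms=2/7b
6) 1533.101ms=22/7b +139.373ms=2/7b
7) 1672.474ms=24/7b +139.373ms=2/7b
8) 1811.847ms=26/7b +139.373ms=2/7b
9) 1951.22ms=4b +278.746ms=4/7b
10) 2229.965ms=32/7b +278.746ms=4/7b
11) 2508.711ms=36/7b +278.746ms=4/7b
12) 2787.456ms=40/7b +278.746ms=4/7b
13) 3066.202ms=44/7b +278.746ms=4/7b
14) 3344.948ms=48/7b +278.746ms=4/7b
15) 3623.693ms=52/7b +278.746ms=4/7b
Σ=8b of 8 (123bpm 4/4) — PASS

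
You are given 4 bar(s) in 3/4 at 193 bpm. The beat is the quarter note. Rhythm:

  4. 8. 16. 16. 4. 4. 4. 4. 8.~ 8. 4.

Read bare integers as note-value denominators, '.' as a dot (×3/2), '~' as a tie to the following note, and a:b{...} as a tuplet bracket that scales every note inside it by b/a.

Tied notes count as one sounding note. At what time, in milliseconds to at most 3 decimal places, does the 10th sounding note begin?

note 10 onset = 21/2b = 3264.249ms

1. 0.0ms @ 0 + 466.321ms (3/2)
2. 466.321ms @ 3/2 + 233.161ms (3/4)
3. 699.482ms @ 9/4 + 116.58ms (3/8)
4. 816.062ms @ 21/8 + 116.58ms (3/8)
5. 932.642ms @ 3 + 466.321ms (3/2)
6. 1398.964ms @ 9/2 + 466.321ms (3/2)
7. 1865.285ms @ 6 + 466.321ms (3/2)
8. 2331.606ms @ 15/2 + 466.321ms (3/2)
9. 2797.927ms @ 9 + 466.321ms (3/2)
10. 3264.249ms @ 21/2 + 466.321ms (3/2)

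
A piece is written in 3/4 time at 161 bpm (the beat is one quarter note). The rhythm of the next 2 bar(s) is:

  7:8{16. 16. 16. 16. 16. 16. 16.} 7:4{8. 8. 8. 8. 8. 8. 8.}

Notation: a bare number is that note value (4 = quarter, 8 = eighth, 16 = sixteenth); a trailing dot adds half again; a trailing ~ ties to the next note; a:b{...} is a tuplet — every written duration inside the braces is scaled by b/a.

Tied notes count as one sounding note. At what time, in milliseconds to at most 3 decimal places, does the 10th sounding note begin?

1. 0.0ms @ 0 + 159.716ms (3/7)
2. 159.716ms @ 3/7 + 159.716ms (3/7)
3. 319.432ms @ 6/7 + 159.716ms (3/7)
4. 479.148ms @ 9/7 + 159.716ms (3/7)
5. 638.864ms @ 12/7 + 159.716ms (3/7)
6. 798.58ms @ 15/7 + 159.716ms (3/7)
7. 958.296ms @ 18/7 + 159.716ms (3/7)
8. 1118.012ms @ 3 + 159.716ms (3/7)
9. 1277.728ms @ 24/7 + 159.716ms (3/7)
10. 1437.445ms @ 27/7 + 159.716ms (3/7)
11. 1597.161ms @ 30/7 + 159.716ms (3/7)
12. 1756.877ms @ 33/7 + 159.716ms (3/7)
13. 1916.593ms @ 36/7 + 159.716ms (3/7)
14. 2076.309ms @ 39/7 + 159.716ms (3/7)

note 10 onset = 27/7b = 1437.445ms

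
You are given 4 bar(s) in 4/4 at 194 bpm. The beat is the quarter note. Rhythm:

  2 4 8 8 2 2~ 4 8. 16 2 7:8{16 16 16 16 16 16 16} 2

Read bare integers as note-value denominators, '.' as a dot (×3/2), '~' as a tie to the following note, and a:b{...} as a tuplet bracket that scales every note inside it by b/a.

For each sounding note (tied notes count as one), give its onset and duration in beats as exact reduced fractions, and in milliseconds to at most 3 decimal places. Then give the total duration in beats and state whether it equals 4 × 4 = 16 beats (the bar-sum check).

1) 0.0ms=0b +618.557ms=2b
2) 618.557ms=2b +309.278ms=1b
3) 927.835ms=3b +154.639ms=1/2b
4) 1082.474ms=7/2b +154.639ms=1/2b
5) 1237.113ms=4b +618.557ms=2b
6) 1855.67ms=6b +927.835ms=3b
7) 2783.505ms=9b +231.959ms=3/4b
8) 3015.464ms=39/4b +77.32ms=1/4b
9) 3092.784ms=10b +618.557ms=2b
10) 3711.34ms=12b +88.365ms=2/7b
11) 3799.705ms=86/7b +88.365ms=2/7b
12) 3888.071ms=88/7b +88.365ms=2/7b
13) 3976.436ms=90/7b +88.365ms=2/7b
14) 4064.801ms=92/7b +88.365ms=2/7b
15) 4153.166ms=94/7b +88.365ms=2/7b
16) 4241.532ms=96/7b +88.365ms=2/7b
17) 4329.897ms=14b +618.557ms=2b
Σ=16b of 16 (194bpm 4/4) — PASS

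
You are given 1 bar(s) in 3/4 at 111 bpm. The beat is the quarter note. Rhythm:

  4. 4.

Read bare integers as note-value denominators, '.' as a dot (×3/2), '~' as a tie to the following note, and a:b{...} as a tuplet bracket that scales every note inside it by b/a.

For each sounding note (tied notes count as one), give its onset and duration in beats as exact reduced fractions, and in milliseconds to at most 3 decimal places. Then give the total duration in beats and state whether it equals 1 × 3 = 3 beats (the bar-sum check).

1) 0.0ms=0b +810.811ms=3/2b
2) 810.811ms=3/2b +810.811ms=3/2b
Σ=3b of 3 (111bpm 3/4) — PASS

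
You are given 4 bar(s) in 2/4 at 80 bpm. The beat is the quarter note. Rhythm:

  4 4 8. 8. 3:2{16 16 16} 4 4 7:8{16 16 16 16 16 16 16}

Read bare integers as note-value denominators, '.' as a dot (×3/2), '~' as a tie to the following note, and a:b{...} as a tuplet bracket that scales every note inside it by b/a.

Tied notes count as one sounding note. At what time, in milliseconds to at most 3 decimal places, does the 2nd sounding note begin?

note 2 onset = 1b = 750.0ms

1. 0.0ms @ 0 + 750.0ms (1)
2. 750.0ms @ 1 + 750.0ms (1)
3. 1500.0ms @ 2 + 562.5ms (3/4)
4. 2062.5ms @ 11/4 + 562.5ms (3/4)
5. 2625.0ms @ 7/2 + 125.0ms (1/6)
6. 2750.0ms @ 11/3 + 125.0ms (1/6)
7. 2875.0ms @ 23/6 + 125.0ms (1/6)
8. 3000.0ms @ 4 + 750.0ms (1)
9. 3750.0ms @ 5 + 750.0ms (1)
10. 4500.0ms @ 6 + 214.286ms (2/7)
11. 4714.286ms @ 44/7 + 214.286ms (2/7)
12. 4928.571ms @ 46/7 + 214.286ms (2/7)
13. 5142.857ms @ 48/7 + 214.286ms (2/7)
14. 5357.143ms @ 50/7 + 214.286ms (2/7)
15. 5571.429ms @ 52/7 + 214.286ms (2/7)
16. 5785.714ms @ 54/7 + 214.286ms (2/7)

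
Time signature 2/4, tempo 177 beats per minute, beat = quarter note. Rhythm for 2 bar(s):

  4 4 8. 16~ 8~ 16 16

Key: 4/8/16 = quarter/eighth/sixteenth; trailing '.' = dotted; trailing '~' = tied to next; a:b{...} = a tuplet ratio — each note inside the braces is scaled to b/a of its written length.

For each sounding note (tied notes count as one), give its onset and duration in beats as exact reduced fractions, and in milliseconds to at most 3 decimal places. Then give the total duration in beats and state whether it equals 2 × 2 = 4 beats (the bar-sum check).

1) 0.0ms=0b +338.983ms=1b
2) 338.983ms=1b +338.983ms=1b
3) 677.966ms=2b +254.237ms=3/4b
4) 932.203ms=11/4b +338.983ms=1b
5) 1271.186ms=15/4b +84.746ms=1/4b
Σ=4b of 4 (177bpm 2/4) — PASS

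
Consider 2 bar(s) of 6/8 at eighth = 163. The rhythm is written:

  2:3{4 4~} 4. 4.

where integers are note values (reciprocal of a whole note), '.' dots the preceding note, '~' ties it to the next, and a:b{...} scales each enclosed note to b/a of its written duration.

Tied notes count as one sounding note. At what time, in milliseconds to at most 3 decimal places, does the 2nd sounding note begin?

note 2 onset = 3b = 1104.294ms

1. 0.0ms @ 0 + 1104.294ms (3)
2. 1104.294ms @ 3 + 2208.589ms (6)
3. 3312.883ms @ 9 + 1104.294ms (3)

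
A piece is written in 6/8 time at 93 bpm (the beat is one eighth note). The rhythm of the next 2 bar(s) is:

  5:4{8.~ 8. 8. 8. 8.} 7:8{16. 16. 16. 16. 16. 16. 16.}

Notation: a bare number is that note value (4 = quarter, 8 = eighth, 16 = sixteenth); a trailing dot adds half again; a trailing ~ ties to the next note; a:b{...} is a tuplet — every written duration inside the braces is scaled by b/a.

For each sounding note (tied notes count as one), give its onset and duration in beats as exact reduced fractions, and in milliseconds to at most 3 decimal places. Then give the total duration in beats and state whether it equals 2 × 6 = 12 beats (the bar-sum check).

1) 0.0ms=0b +1548.387ms=12/5b
2) 1548.387ms=12/5b +774.194ms=6/5b
3) 2322.581ms=18/5b +774.194ms=6/5b
4) 3096.774ms=24/5b +774.194ms=6/5b
5) 3870.968ms=6b +552.995ms=6/7b
6) 4423.963ms=48/7b +552.995ms=6/7b
7) 4976.959ms=54/7b +552.995ms=6/7b
8) 5529.954ms=60/7b +552.995ms=6/7b
9) 6082.949ms=66/7b +552.995ms=6/7b
10) 6635.945ms=72/7b +552.995ms=6/7b
11) 7188.94ms=78/7b +552.995ms=6/7b
Σ=12b of 12 (93bpm 6/8) — PASS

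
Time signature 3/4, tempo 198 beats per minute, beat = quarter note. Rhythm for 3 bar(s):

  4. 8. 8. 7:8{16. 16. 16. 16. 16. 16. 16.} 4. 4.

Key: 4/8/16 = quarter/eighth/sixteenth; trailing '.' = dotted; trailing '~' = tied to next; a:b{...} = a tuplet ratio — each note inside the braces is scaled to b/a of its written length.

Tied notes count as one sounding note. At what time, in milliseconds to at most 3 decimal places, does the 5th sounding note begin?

note 5 onset = 24/7b = 1038.961ms

1. 0.0ms @ 0 + 454.545ms (3/2)
2. 454.545ms @ 3/2 + 227.273ms (3/4)
3. 681.818ms @ 9/4 + 227.273ms (3/4)
4. 909.091ms @ 3 + 129.87ms (3/7)
5. 1038.961ms @ 24/7 + 129.87ms (3/7)
6. 1168.831ms @ 27/7 + 129.87ms (3/7)
7. 1298.701ms @ 30/7 + 129.87ms (3/7)
8. 1428.571ms @ 33/7 + 129.87ms (3/7)
9. 1558.442ms @ 36/7 + 129.87ms (3/7)
10. 1688.312ms @ 39/7 + 129.87ms (3/7)
11. 1818.182ms @ 6 + 454.545ms (3/2)
12. 2272.727ms @ 15/2 + 454.545ms (3/2)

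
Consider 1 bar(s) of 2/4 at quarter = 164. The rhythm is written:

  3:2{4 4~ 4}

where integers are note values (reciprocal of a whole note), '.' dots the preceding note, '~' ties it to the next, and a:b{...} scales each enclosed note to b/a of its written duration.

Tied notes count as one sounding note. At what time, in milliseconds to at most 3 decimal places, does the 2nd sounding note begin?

note 2 onset = 2/3b = 243.902ms

1. 0.0ms @ 0 + 243.902ms (2/3)
2. 243.902ms @ 2/3 + 487.805ms (4/3)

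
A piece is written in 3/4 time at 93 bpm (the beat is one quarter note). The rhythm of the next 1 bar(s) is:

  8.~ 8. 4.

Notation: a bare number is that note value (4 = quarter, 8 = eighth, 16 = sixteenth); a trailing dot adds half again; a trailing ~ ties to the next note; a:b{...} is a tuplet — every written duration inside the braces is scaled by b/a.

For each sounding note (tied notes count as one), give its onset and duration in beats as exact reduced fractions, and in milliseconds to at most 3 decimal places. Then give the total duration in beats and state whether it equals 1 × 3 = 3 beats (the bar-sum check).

1) 0.0ms=0b +967.742ms=3/2b
2) 967.742ms=3/2b +967.742ms=3/2b
Σ=3b of 3 (93bpm 3/4) — PASS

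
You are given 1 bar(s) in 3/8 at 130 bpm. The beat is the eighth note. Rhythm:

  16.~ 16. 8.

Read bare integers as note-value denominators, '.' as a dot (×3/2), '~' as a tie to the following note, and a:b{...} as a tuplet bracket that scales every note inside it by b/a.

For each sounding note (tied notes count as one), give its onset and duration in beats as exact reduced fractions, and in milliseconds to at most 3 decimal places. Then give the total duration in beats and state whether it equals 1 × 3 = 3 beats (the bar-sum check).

1) 0.0ms=0b +692.308ms=3/2b
2) 692.308ms=3/2b +692.308ms=3/2b
Σ=3b of 3 (130bpm 3/8) — PASS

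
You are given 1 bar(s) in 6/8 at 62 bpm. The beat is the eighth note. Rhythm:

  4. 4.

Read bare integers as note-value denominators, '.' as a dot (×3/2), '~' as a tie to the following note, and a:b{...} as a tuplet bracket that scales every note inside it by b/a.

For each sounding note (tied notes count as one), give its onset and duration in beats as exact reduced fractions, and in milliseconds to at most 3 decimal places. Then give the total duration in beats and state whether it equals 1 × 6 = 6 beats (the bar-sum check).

1) 0.0ms=0b +2903.226ms=3b
2) 2903.226ms=3b +2903.226ms=3b
Σ=6b of 6 (62bpm 6/8) — PASS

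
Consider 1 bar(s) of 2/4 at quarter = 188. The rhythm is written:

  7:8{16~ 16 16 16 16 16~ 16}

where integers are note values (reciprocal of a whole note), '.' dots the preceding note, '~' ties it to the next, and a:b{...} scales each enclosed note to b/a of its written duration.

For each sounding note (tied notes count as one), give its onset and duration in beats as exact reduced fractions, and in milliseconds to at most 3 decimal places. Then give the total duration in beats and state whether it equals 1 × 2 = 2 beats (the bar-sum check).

1) 0.0ms=0b +182.371ms=4/7b
2) 182.371ms=4/7b +91.185ms=2/7b
3) 273.556ms=6/7b +91.185ms=2/7b
4) 364.742ms=8/7b +91.185ms=2/7b
5) 455.927ms=10/7b +182.371ms=4/7b
Σ=2b of 2 (188bpm 2/4) — PASS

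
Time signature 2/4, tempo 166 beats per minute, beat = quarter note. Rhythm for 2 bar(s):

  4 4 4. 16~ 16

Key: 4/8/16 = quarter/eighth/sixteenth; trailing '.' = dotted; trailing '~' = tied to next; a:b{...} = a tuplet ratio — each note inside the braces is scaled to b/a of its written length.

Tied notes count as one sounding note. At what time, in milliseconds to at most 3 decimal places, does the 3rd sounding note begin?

note 3 onset = 2b = 722.892ms

1. 0.0ms @ 0 + 361.446ms (1)
2. 361.446ms @ 1 + 361.446ms (1)
3. 722.892ms @ 2 + 542.169ms (3/2)
4. 1265.06ms @ 7/2 + 180.723ms (1/2)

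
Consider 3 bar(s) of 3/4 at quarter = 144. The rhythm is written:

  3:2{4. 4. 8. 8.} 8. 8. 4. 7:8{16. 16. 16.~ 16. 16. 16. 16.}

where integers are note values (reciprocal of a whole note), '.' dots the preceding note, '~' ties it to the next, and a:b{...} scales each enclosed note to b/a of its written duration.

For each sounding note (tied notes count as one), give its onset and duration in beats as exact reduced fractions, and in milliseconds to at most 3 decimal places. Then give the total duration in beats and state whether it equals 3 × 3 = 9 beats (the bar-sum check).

1) 0.0ms=0b +416.667ms=1b
2) 416.667ms=1b +416.667ms=1b
3) 833.333ms=2b +208.333ms=1/2b
4) 1041.667ms=5/2b +208.333ms=1/2b
5) 1250.0ms=3b +312.5ms=3/4b
6) 1562.5ms=15/4b +312.5ms=3/4b
7) 1875.0ms=9/2b +625.0ms=3/2b
8) 2500.0ms=6b +178.571ms=3/7b
9) 2678.571ms=45/7b +178.571ms=3/7b
10) 2857.143ms=48/7b +357.143ms=6/7b
11) 3214.286ms=54/7b +178.571ms=3/7b
12) 3392.857ms=57/7b +178.571ms=3/7b
13) 3571.429ms=60/7b +178.571ms=3/7b
Σ=9b of 9 (144bpm 3/4) — PASS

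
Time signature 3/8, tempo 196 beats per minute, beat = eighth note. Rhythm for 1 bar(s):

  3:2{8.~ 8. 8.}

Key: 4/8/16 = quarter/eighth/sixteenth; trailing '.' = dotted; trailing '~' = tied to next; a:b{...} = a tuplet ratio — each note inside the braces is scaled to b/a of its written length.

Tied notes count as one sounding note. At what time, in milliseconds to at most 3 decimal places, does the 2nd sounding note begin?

note 2 onset = 2b = 612.245ms

1. 0.0ms @ 0 + 612.245ms (2)
2. 612.245ms @ 2 + 306.122ms (1)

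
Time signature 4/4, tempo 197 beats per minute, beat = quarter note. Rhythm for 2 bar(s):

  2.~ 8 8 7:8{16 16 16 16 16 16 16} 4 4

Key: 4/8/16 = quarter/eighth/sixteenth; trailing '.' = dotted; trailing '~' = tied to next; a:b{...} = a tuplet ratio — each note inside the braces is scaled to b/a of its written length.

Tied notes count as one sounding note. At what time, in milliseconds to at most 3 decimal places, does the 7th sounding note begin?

1. 0.0ms @ 0 + 1065.99ms (7/2)
2. 1065.99ms @ 7/2 + 152.284ms (1/2)
3. 1218.274ms @ 4 + 87.02ms (2/7)
4. 1305.294ms @ 30/7 + 87.02ms (2/7)
5. 1392.313ms @ 32/7 + 87.02ms (2/7)
6. 1479.333ms @ 34/7 + 87.02ms (2/7)
7. 1566.352ms @ 36/7 + 87.02ms (2/7)
8. 1653.372ms @ 38/7 + 87.02ms (2/7)
9. 1740.392ms @ 40/7 + 87.02ms (2/7)
10. 1827.411ms @ 6 + 304.569ms (1)
11. 2131.98ms @ 7 + 304.569ms (1)

note 7 onset = 36/7b = 1566.352ms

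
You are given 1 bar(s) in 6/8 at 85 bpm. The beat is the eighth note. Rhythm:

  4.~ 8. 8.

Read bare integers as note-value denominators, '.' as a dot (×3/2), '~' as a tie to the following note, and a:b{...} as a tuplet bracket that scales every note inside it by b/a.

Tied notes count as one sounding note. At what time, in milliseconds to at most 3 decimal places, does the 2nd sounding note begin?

1. 0.0ms @ 0 + 3176.471ms (9/2)
2. 3176.471ms @ 9/2 + 1058.824ms (3/2)

note 2 onset = 9/2b = 3176.471ms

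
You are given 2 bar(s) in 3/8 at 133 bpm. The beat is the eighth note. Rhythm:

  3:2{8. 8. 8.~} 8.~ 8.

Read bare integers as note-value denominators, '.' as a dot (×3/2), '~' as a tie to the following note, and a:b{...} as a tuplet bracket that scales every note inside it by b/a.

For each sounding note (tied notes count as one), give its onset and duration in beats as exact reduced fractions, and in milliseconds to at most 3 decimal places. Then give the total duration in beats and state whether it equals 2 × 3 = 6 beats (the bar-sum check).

1) 0.0ms=0b +451.128ms=1b
2) 451.128ms=1b +451.128ms=1b
3) 902.256ms=2b +1804.511ms=4b
Σ=6b of 6 (133bpm 3/8) — PASS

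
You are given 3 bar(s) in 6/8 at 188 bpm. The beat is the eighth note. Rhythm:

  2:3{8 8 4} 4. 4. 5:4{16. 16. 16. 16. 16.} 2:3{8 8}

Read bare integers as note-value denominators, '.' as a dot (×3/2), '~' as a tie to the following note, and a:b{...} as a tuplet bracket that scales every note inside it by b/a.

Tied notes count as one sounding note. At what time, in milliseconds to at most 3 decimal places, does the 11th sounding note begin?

note 11 onset = 15b = 4787.234ms

1. 0.0ms @ 0 + 478.723ms (3/2)
2. 478.723ms @ 3/2 + 478.723ms (3/2)
3. 957.447ms @ 3 + 957.447ms (3)
4. 1914.894ms @ 6 + 957.447ms (3)
5. 2872.34ms @ 9 + 957.447ms (3)
6. 3829.787ms @ 12 + 191.489ms (3/5)
7. 4021.277ms @ 63/5 + 191.489ms (3/5)
8. 4212.766ms @ 66/5 + 191.489ms (3/5)
9. 4404.255ms @ 69/5 + 191.489ms (3/5)
10. 4595.745ms @ 72/5 + 191.489ms (3/5)
11. 4787.234ms @ 15 + 478.723ms (3/2)
12. 5265.957ms @ 33/2 + 478.723ms (3/2)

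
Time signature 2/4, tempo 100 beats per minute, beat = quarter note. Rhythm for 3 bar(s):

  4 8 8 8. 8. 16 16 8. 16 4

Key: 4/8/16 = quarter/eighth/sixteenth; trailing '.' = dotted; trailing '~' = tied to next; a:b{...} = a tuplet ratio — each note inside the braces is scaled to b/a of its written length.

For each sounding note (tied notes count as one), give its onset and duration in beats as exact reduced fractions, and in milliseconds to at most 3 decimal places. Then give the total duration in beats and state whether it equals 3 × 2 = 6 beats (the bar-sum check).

1) 0.0ms=0b +600.0ms=1b
2) 600.0ms=1b +300.0ms=1/2b
3) 900.0ms=3/2b +300.0ms=1/2b
4) 1200.0ms=2b +450.0ms=3/4b
5) 1650.0ms=11/4b +450.0ms=3/4b
6) 2100.0ms=7/2b +150.0ms=1/4b
7) 2250.0ms=15/4b +150.0ms=1/4b
8) 2400.0ms=4b +450.0ms=3/4b
9) 2850.0ms=19/4b +150.0ms=1/4b
10) 3000.0ms=5b +600.0ms=1b
Σ=6b of 6 (100bpm 2/4) — PASS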